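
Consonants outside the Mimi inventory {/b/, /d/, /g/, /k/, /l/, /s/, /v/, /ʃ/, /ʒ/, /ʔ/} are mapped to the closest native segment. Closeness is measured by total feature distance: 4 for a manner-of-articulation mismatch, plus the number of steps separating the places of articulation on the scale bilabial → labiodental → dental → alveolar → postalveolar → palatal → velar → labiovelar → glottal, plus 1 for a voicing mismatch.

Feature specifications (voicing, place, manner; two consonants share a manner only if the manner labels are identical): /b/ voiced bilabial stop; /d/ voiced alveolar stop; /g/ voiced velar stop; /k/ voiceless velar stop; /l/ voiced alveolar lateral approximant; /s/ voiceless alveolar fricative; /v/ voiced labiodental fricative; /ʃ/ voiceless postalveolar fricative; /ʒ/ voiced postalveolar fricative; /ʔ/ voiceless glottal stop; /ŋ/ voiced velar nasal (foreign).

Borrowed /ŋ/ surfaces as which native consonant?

g

/g/ is closest: manner differs (nasal→stop, +4), place distance 0 (velar→velar), same voicing; total 4. Next closest is /k/ at distance 5.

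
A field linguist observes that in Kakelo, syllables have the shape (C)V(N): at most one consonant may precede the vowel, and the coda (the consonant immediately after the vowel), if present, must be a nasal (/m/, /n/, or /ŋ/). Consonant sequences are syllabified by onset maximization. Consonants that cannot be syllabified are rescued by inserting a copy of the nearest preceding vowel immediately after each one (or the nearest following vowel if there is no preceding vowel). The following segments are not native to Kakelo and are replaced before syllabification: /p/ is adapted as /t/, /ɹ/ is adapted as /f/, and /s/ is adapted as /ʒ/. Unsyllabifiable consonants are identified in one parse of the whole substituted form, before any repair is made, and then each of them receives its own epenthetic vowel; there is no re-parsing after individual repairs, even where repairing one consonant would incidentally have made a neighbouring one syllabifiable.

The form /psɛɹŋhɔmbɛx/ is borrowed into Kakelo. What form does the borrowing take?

Substitution: /p/ → /t/, /s/ → /ʒ/, /ɹ/ → /f/, giving /tʒɛfŋhɔmbɛx/.
Syllabifying with onset maximization leaves /t/, /f/, /ŋ/, /x/ stranded (only a nasal (/m/, /n/, or /ŋ/) is licensed in coda position; onsets are limited to one consonant).
Each unlicensed consonant becomes the onset of a new syllable: /t/ → /tɛ/, /f/ → /fɛ/, /ŋ/ → /ŋɛ/, /x/ → /xɛ/.

tɛʒɛfɛŋɛhɔmbɛxɛ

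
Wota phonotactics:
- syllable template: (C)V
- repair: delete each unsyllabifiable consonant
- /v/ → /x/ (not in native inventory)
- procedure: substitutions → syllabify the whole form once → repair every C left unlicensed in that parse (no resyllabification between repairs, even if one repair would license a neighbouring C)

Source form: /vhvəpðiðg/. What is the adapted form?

Substitution: /v/ → /x/, giving /xhxəpðiðg/.
Syllabifying with onset maximization leaves /x/, /h/, /p/, /ð/, /g/ stranded (no codas are permitted; onsets are limited to one consonant).
Deletion applies to /x/, /h/, /p/, /ð/, /g/.

xəði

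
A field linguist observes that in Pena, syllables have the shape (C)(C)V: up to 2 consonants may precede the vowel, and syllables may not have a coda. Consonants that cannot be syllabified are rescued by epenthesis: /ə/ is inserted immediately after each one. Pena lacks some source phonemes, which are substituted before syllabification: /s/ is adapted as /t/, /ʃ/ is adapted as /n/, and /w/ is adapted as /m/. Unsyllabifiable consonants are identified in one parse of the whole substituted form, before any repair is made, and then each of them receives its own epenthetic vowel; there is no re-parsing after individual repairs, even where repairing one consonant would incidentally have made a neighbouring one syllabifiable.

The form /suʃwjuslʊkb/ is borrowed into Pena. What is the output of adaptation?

Substitution: /s/ → /t/, /ʃ/ → /n/, /w/ → /m/, giving /tunmjutlʊkb/.
The consonants /n/, /k/, /b/ cannot be parsed into a legal (C)(C)V syllable (no codas are permitted; onsets may contain at most 2 consonants).
Epenthesis after each stranded consonant: /n/ → /nə/, /k/ → /kə/, /b/ → /bə/.

tunəmjutlʊkəbə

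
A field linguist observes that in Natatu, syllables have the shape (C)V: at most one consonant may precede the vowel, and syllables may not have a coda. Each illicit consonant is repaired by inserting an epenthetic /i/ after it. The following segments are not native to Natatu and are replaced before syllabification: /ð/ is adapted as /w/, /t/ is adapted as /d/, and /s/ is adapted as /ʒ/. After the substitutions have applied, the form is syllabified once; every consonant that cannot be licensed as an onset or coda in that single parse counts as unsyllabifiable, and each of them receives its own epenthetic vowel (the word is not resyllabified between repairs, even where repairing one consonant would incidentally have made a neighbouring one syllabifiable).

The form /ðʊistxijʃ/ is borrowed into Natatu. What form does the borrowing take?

Substitution: /ð/ → /w/, /s/ → /ʒ/, /t/ → /d/, giving /wʊiʒdxijʃ/.
Syllabifying with onset maximization leaves /ʒ/, /d/, /j/, /ʃ/ stranded (no codas are permitted; onsets are limited to one consonant).
Epenthesis after each stranded consonant: /ʒ/ → /ʒi/, /d/ → /di/, /j/ → /ji/, /ʃ/ → /ʃi/.

wʊiʒidixijiʃi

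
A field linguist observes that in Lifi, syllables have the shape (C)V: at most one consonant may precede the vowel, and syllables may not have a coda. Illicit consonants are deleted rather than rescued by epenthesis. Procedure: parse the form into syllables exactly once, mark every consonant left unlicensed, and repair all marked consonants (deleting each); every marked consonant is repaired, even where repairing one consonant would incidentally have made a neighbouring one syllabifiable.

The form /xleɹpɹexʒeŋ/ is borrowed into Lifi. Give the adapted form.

leɹeʒe

Under (C)V, the unsyllabifiable consonants are /x/, /ɹ/, /p/, /x/, /ŋ/ (no codas are permitted; onsets are limited to one consonant).
Each unlicensed consonant is deleted: /x/, /ɹ/, /p/, /x/, /ŋ/.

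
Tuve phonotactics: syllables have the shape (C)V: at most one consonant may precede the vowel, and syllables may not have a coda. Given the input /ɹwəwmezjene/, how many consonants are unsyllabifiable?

3

Under (C)V, the unsyllabifiable consonants are /ɹ/, /w/, /z/ (no codas are permitted; onsets are limited to one consonant).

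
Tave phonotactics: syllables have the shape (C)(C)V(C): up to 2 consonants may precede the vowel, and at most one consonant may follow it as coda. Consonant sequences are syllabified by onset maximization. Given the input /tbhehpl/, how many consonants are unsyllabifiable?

3

Under (C)(C)V(C), the unsyllabifiable consonants are /t/, /p/, /l/ (at most one coda consonant is licensed; onsets may contain at most 2 consonants).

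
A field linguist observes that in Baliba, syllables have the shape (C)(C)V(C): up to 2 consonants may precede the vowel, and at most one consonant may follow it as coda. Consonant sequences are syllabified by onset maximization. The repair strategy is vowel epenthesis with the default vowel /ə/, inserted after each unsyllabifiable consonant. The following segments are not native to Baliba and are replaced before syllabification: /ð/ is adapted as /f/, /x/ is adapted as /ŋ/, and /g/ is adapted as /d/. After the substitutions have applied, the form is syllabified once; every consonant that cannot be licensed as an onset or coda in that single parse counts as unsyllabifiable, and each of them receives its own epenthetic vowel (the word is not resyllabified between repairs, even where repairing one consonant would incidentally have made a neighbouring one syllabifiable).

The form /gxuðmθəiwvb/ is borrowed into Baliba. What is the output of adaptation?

Substitution: /g/ → /d/, /x/ → /ŋ/, /ð/ → /f/, giving /dŋufmθəiwvb/.
The consonants /v/, /b/ cannot be parsed into a legal (C)(C)V(C) syllable (at most one coda consonant is licensed; onsets may contain at most 2 consonants).
Each unlicensed consonant becomes the onset of a new syllable: /v/ → /və/, /b/ → /bə/.

dŋufmθəiwvəbə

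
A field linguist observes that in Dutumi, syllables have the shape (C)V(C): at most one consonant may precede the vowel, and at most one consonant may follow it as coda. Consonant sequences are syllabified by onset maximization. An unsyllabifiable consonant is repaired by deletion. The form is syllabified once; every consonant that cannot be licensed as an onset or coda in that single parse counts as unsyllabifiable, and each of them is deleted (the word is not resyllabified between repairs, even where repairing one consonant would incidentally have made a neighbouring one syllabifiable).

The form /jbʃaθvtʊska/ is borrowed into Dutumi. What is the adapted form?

Syllabifying with onset maximization leaves /j/, /b/, /v/ stranded (at most one coda consonant is licensed; onsets are limited to one consonant).
Each unlicensed consonant is deleted: /j/, /b/, /v/.

ʃaθtʊska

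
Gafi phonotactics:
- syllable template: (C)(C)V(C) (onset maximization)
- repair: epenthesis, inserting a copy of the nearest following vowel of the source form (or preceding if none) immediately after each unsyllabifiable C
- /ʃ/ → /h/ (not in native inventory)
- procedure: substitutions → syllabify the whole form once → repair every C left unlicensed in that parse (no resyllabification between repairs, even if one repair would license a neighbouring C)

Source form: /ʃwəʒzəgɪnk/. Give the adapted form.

Substitution: /ʃ/ → /h/, giving /hwəʒzəgɪnk/.
Under (C)(C)V(C), the unsyllabifiable consonants are /k/ (at most one coda consonant is licensed; onsets may contain at most 2 consonants).
Epenthesis after each stranded consonant: /k/ → /kɪ/.

hwəʒzəgɪnkɪ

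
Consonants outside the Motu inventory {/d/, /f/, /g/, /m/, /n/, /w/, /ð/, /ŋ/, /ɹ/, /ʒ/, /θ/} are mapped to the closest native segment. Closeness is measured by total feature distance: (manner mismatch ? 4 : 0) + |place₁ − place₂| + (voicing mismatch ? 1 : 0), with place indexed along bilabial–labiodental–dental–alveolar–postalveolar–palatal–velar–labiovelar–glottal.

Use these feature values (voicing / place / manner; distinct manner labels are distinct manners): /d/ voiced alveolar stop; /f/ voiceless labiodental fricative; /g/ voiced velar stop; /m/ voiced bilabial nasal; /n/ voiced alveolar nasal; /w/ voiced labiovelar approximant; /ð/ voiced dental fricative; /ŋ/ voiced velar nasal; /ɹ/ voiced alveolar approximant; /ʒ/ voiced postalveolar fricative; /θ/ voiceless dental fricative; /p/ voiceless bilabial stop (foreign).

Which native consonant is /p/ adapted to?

/d/ is closest: same manner (stop), place distance 3 (bilabial→alveolar), voicing differs (+1); total 4. Next closest is /f/ at distance 5.

d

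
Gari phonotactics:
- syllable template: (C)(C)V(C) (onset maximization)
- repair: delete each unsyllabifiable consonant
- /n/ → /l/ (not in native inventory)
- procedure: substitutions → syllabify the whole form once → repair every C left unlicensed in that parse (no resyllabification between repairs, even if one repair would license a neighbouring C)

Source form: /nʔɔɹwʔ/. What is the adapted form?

Substitution: /n/ → /l/, giving /lʔɔɹwʔ/.
The consonants /w/, /ʔ/ cannot be parsed into a legal (C)(C)V(C) syllable (at most one coda consonant is licensed; onsets may contain at most 2 consonants).
Deletion applies to /w/, /ʔ/.

lʔɔɹ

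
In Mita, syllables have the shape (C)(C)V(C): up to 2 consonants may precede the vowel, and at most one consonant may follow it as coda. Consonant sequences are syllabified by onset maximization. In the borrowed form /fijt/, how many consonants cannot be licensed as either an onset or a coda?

Syllabifying with onset maximization leaves /t/ stranded (at most one coda consonant is licensed; onsets may contain at most 2 consonants).

1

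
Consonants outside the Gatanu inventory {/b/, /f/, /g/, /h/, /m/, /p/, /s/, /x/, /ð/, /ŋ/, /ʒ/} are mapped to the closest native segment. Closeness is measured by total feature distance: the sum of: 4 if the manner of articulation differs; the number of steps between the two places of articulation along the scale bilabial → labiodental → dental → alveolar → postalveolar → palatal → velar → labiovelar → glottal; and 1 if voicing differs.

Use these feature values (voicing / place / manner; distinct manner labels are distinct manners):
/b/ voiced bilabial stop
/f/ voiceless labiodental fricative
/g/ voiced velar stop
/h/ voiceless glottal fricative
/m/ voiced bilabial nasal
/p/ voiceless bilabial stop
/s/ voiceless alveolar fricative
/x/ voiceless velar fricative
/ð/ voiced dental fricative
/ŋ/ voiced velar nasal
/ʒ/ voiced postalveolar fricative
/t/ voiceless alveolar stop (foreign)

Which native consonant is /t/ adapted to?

/p/ is closest: same manner (stop), place distance 3 (alveolar→bilabial), same voicing; total 3. Next closest is /b/ at distance 4.

p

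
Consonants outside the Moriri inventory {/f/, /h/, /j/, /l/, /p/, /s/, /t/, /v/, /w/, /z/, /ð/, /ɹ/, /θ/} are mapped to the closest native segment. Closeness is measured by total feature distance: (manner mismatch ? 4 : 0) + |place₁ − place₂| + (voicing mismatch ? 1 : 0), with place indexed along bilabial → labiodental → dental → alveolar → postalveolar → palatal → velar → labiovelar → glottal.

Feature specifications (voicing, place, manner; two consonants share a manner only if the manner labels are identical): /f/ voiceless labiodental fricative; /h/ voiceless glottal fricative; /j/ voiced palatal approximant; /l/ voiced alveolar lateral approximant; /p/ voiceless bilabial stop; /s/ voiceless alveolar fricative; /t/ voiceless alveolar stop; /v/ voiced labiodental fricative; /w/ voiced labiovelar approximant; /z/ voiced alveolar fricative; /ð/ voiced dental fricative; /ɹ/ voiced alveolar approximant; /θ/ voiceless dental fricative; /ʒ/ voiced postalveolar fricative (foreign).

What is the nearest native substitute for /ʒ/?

/z/ is closest: same manner (fricative), place distance 1 (postalveolar→alveolar), same voicing; total 1. Next closest is /s/ at distance 2.

z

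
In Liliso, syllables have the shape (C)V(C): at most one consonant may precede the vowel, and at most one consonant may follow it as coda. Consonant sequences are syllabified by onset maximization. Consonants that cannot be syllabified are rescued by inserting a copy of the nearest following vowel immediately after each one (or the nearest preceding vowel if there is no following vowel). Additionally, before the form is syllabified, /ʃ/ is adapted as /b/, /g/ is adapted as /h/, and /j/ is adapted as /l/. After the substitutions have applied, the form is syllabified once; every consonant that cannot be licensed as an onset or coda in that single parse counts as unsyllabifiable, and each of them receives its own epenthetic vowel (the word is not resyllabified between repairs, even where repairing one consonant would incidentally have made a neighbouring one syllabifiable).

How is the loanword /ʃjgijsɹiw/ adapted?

bilihilsiɹiw

Substitution: /ʃ/ → /b/, /j/ → /l/, /g/ → /h/, giving /blhilsɹiw/.
Syllabifying with onset maximization leaves /b/, /l/, /s/ stranded (at most one coda consonant is licensed; onsets are limited to one consonant).
Epenthesis after each stranded consonant: /b/ → /bi/, /l/ → /li/, /s/ → /si/.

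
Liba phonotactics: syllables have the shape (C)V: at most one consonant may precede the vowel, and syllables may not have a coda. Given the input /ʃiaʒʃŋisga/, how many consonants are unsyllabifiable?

3

Syllabifying with onset maximization leaves /ʒ/, /ʃ/, /s/ stranded (no codas are permitted; onsets are limited to one consonant).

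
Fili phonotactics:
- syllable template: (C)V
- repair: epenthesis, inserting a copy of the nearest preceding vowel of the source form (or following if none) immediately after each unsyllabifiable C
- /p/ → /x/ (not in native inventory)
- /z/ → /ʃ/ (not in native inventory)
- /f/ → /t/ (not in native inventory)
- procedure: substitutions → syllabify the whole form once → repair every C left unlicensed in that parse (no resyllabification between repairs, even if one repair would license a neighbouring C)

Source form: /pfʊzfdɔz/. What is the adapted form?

Substitution: /p/ → /x/, /f/ → /t/, /z/ → /ʃ/, giving /xtʊʃtdɔʃ/.
Under (C)V, the unsyllabifiable consonants are /x/, /ʃ/, /t/, /ʃ/ (no codas are permitted; onsets are limited to one consonant).
Inserting the epenthetic vowel yields /x/ → /xʊ/, /ʃ/ → /ʃʊ/, /t/ → /tʊ/, /ʃ/ → /ʃɔ/.

xʊtʊʃʊtʊdɔʃɔ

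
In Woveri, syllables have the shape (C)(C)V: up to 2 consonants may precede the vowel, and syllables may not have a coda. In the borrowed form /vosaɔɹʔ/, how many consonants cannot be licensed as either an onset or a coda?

2

The consonants /ɹ/, /ʔ/ cannot be parsed into a legal (C)(C)V syllable (no codas are permitted; onsets may contain at most 2 consonants).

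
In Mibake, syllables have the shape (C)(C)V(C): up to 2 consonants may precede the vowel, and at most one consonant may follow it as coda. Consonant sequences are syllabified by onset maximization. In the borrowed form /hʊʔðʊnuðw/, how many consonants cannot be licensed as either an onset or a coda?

Under (C)(C)V(C), the unsyllabifiable consonants are /w/ (at most one coda consonant is licensed; onsets may contain at most 2 consonants).

1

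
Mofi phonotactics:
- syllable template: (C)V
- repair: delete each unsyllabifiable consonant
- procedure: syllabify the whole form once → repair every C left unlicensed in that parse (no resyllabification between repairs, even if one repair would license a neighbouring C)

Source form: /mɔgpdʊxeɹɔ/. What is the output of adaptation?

mɔdʊxeɹɔ

Syllabifying with onset maximization leaves /g/, /p/ stranded (no codas are permitted; onsets are limited to one consonant).
Deletion applies to /g/, /p/.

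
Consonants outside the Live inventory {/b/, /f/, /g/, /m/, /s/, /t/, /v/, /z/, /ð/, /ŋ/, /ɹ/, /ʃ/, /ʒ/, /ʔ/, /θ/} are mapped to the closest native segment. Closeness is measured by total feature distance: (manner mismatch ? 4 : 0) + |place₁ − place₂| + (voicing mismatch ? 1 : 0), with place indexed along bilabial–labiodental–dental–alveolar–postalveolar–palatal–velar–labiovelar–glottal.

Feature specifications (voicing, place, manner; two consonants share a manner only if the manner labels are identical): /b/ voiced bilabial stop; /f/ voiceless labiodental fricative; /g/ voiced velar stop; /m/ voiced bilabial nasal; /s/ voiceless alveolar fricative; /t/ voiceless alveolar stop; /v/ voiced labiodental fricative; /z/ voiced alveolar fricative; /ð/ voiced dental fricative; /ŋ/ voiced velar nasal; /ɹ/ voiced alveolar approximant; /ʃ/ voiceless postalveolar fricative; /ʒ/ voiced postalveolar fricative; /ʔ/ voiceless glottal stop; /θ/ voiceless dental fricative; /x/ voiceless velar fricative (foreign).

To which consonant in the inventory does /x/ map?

ʃ

/ʃ/ is closest: same manner (fricative), place distance 2 (velar→postalveolar), same voicing; total 2. Next closest is /s/ at distance 3.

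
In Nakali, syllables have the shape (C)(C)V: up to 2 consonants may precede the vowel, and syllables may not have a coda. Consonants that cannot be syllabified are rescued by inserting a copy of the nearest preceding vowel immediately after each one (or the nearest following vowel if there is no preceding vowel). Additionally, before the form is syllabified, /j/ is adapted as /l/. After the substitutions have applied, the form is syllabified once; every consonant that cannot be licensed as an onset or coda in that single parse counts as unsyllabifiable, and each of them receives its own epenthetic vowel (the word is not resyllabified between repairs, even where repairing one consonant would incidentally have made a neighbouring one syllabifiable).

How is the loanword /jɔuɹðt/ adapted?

lɔuɹuðutu

Substitution: /j/ → /l/, giving /lɔuɹðt/.
The consonants /ɹ/, /ð/, /t/ cannot be parsed into a legal (C)(C)V syllable (no codas are permitted; onsets may contain at most 2 consonants).
Each unlicensed consonant becomes the onset of a new syllable: /ɹ/ → /ɹu/, /ð/ → /ðu/, /t/ → /tu/.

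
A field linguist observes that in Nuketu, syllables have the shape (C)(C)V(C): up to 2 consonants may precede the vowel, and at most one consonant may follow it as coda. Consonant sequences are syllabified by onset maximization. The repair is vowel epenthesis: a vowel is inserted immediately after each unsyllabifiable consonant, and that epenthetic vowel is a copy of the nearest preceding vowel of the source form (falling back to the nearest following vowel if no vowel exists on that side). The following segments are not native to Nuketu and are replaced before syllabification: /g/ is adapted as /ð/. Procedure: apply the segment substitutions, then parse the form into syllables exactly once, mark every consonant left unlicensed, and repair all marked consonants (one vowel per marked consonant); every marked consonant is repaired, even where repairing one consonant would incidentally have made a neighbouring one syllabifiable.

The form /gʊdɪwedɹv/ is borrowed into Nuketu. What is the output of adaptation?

Substitution: /g/ → /ð/, giving /ðʊdɪwedɹv/.
Under (C)(C)V(C), the unsyllabifiable consonants are /ɹ/, /v/ (at most one coda consonant is licensed; onsets may contain at most 2 consonants).
Each unlicensed consonant becomes the onset of a new syllable: /ɹ/ → /ɹe/, /v/ → /ve/.

ðʊdɪwedɹeve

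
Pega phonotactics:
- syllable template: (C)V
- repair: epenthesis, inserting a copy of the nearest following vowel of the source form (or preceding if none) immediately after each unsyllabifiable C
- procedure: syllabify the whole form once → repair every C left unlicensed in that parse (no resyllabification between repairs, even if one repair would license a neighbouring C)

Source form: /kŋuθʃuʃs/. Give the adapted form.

kuŋuθuʃuʃusu

Under (C)V, the unsyllabifiable consonants are /k/, /θ/, /ʃ/, /s/ (no codas are permitted; onsets are limited to one consonant).
Inserting the epenthetic vowel yields /k/ → /ku/, /θ/ → /θu/, /ʃ/ → /ʃu/, /s/ → /su/.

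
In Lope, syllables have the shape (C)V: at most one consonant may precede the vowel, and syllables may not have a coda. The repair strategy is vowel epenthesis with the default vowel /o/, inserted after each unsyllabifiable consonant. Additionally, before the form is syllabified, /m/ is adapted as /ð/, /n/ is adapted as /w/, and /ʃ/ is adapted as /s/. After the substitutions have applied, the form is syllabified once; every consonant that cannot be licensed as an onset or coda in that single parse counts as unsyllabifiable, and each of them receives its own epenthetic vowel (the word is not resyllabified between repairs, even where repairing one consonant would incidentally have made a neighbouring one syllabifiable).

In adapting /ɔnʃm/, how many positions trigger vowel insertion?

After substitution the input is /ɔwsð/.
The unsyllabifiable consonants are /w/, /s/, /ð/; each receives one epenthetic vowel.

3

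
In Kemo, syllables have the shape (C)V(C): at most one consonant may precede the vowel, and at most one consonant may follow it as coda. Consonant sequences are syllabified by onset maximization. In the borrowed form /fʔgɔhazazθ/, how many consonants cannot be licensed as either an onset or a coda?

Under (C)V(C), the unsyllabifiable consonants are /f/, /ʔ/, /θ/ (at most one coda consonant is licensed; onsets are limited to one consonant).

3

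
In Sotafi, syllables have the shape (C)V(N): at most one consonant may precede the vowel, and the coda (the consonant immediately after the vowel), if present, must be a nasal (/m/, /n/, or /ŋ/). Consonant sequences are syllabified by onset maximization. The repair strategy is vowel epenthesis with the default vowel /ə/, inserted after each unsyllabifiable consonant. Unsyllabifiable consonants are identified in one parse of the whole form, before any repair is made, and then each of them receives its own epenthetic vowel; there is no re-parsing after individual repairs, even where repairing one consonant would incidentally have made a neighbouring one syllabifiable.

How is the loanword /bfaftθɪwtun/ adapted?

bəfafətəθɪwətun

Under (C)V(N), the unsyllabifiable consonants are /b/, /f/, /t/, /w/ (only a nasal (/m/, /n/, or /ŋ/) is licensed in coda position; onsets are limited to one consonant).
Each unlicensed consonant becomes the onset of a new syllable: /b/ → /bə/, /f/ → /fə/, /t/ → /tə/, /w/ → /wə/.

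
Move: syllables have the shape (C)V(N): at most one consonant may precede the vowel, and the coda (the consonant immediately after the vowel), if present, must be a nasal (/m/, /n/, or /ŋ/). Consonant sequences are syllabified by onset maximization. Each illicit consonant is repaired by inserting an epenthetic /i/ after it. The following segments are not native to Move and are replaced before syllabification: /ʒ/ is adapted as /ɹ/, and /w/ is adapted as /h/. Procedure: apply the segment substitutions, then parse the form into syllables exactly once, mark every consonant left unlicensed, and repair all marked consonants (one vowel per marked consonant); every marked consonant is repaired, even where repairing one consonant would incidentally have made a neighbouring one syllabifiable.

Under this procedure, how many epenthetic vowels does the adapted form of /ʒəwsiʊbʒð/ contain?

After substitution the input is /ɹəhsiʊbɹð/.
The unsyllabifiable consonants are /h/, /b/, /ɹ/, /ð/; each receives one epenthetic vowel.

4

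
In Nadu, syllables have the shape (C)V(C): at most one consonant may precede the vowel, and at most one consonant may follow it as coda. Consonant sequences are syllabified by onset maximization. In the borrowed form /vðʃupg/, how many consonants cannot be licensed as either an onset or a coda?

Under (C)V(C), the unsyllabifiable consonants are /v/, /ð/, /g/ (at most one coda consonant is licensed; onsets are limited to one consonant).

3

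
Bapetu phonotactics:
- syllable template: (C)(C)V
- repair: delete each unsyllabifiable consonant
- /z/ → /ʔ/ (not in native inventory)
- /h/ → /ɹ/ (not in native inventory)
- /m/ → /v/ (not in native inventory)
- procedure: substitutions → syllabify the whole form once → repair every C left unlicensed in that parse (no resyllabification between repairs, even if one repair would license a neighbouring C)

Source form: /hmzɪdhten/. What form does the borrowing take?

Substitution: /h/ → /ɹ/, /m/ → /v/, /z/ → /ʔ/, giving /ɹvʔɪdɹten/.
Under (C)(C)V, the unsyllabifiable consonants are /ɹ/, /d/, /n/ (no codas are permitted; onsets may contain at most 2 consonants).
Deleting the stranded consonants removes /ɹ/, /d/, /n/.

vʔɪɹte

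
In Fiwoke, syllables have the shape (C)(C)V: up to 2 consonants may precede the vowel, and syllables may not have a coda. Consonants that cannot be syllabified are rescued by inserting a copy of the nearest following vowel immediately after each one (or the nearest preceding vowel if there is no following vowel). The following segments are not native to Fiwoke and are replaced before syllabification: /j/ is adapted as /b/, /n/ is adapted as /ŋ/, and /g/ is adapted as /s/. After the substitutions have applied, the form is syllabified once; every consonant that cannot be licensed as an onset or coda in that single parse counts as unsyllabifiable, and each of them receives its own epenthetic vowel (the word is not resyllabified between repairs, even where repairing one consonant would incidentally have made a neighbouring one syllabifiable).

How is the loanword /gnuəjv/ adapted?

sŋuəbəvə

Substitution: /g/ → /s/, /n/ → /ŋ/, /j/ → /b/, giving /sŋuəbv/.
Syllabifying with onset maximization leaves /b/, /v/ stranded (no codas are permitted; onsets may contain at most 2 consonants).
Inserting the epenthetic vowel yields /b/ → /bə/, /v/ → /və/.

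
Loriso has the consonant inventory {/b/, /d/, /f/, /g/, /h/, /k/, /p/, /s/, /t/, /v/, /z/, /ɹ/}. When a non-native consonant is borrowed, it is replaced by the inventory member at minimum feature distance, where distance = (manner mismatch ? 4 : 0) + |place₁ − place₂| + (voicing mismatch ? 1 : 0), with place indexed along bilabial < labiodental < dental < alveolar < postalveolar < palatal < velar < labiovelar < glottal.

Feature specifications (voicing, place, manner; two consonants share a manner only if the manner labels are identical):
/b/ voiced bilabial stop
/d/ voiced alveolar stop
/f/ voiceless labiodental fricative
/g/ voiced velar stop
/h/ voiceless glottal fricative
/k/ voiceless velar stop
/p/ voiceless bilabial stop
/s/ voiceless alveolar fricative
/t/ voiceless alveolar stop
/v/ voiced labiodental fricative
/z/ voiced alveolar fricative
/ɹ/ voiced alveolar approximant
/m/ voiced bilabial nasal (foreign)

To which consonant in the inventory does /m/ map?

/b/ is closest: manner differs (nasal→stop, +4), place distance 0 (bilabial→bilabial), same voicing; total 4. Next closest is /p/ at distance 5.

b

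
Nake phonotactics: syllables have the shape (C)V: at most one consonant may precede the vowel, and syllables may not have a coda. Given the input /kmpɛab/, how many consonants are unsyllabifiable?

3

The consonants /k/, /m/, /b/ cannot be parsed into a legal (C)V syllable (no codas are permitted; onsets are limited to one consonant).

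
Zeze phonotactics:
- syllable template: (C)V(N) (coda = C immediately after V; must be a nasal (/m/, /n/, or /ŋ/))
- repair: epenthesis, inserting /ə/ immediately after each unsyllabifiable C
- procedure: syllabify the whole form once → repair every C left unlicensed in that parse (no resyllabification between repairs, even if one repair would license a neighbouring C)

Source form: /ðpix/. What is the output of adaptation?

Under (C)V(N), the unsyllabifiable consonants are /ð/, /x/ (only a nasal (/m/, /n/, or /ŋ/) is licensed in coda position; onsets are limited to one consonant).
Epenthesis after each stranded consonant: /ð/ → /ðə/, /x/ → /xə/.

ðəpixə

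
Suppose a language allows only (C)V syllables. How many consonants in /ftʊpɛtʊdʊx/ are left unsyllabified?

Syllabifying with onset maximization leaves /f/, /x/ stranded (no codas are permitted; onsets are limited to one consonant).

2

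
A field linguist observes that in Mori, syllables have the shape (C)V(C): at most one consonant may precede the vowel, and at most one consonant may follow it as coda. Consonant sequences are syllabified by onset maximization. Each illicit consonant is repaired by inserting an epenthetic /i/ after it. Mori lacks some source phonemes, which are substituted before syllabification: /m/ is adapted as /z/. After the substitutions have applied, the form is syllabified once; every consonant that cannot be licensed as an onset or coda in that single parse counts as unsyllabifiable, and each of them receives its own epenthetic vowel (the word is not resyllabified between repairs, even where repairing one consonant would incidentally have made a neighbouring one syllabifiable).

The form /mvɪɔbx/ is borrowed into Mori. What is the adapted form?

Substitution: /m/ → /z/, giving /zvɪɔbx/.
The consonants /z/, /x/ cannot be parsed into a legal (C)V(C) syllable (at most one coda consonant is licensed; onsets are limited to one consonant).
Each unlicensed consonant becomes the onset of a new syllable: /z/ → /zi/, /x/ → /xi/.

zivɪɔbxi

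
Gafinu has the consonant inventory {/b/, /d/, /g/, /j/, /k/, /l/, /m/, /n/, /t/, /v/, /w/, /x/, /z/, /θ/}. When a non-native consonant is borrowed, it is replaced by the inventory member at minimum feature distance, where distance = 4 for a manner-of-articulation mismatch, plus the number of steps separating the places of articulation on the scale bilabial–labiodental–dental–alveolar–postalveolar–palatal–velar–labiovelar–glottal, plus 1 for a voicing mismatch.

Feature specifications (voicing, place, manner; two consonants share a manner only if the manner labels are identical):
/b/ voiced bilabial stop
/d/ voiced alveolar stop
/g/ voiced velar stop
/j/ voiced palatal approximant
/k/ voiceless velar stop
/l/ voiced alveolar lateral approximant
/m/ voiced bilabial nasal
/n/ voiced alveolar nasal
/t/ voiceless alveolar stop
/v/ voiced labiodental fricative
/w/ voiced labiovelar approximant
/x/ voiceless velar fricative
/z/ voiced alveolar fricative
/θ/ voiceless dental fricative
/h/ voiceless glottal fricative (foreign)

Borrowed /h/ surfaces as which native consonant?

x

/x/ is closest: same manner (fricative), place distance 2 (glottal→velar), same voicing; total 2. Next closest is /k/ at distance 6.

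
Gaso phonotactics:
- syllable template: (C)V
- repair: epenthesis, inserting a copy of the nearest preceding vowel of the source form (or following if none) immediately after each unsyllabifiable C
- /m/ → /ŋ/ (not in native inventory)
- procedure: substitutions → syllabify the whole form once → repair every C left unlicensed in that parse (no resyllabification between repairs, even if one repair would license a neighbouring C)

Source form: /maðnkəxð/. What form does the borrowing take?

ŋaðanakəxəðə

Substitution: /m/ → /ŋ/, giving /ŋaðnkəxð/.
Syllabifying with onset maximization leaves /ð/, /n/, /x/, /ð/ stranded (no codas are permitted; onsets are limited to one consonant).
Epenthesis after each stranded consonant: /ð/ → /ða/, /n/ → /na/, /x/ → /xə/, /ð/ → /ðə/.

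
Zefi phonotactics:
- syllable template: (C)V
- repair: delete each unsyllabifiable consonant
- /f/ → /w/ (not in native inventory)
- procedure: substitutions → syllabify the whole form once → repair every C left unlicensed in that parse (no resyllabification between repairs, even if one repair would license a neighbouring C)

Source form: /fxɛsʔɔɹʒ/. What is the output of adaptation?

Substitution: /f/ → /w/, giving /wxɛsʔɔɹʒ/.
The consonants /w/, /s/, /ɹ/, /ʒ/ cannot be parsed into a legal (C)V syllable (no codas are permitted; onsets are limited to one consonant).
Each unlicensed consonant is deleted: /w/, /s/, /ɹ/, /ʒ/.

xɛʔɔ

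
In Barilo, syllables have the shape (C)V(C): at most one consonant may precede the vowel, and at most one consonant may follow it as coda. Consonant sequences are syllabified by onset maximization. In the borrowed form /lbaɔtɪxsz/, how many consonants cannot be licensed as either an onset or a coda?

3

Under (C)V(C), the unsyllabifiable consonants are /l/, /s/, /z/ (at most one coda consonant is licensed; onsets are limited to one consonant).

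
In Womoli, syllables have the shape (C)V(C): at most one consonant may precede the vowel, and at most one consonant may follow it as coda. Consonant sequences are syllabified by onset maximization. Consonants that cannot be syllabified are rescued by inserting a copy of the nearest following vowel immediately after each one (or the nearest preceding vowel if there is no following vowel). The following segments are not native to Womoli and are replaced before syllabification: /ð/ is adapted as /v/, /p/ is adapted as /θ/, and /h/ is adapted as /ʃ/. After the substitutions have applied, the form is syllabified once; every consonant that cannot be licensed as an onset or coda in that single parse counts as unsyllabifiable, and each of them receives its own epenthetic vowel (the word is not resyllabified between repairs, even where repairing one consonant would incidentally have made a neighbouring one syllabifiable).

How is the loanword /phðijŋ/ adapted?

Substitution: /p/ → /θ/, /h/ → /ʃ/, /ð/ → /v/, giving /θʃvijŋ/.
The consonants /θ/, /ʃ/, /ŋ/ cannot be parsed into a legal (C)V(C) syllable (at most one coda consonant is licensed; onsets are limited to one consonant).
Inserting the epenthetic vowel yields /θ/ → /θi/, /ʃ/ → /ʃi/, /ŋ/ → /ŋi/.

θiʃivijŋi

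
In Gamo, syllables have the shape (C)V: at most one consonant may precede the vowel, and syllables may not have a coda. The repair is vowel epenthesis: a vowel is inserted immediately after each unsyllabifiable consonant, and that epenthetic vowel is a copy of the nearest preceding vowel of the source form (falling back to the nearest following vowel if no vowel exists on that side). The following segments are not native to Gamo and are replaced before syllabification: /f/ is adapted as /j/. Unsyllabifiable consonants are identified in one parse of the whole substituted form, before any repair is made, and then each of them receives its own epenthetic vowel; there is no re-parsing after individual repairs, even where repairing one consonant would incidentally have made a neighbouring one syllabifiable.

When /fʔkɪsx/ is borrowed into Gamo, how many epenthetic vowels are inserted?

After substitution the input is /jʔkɪsx/.
The unsyllabifiable consonants are /j/, /ʔ/, /s/, /x/; each receives one epenthetic vowel.

4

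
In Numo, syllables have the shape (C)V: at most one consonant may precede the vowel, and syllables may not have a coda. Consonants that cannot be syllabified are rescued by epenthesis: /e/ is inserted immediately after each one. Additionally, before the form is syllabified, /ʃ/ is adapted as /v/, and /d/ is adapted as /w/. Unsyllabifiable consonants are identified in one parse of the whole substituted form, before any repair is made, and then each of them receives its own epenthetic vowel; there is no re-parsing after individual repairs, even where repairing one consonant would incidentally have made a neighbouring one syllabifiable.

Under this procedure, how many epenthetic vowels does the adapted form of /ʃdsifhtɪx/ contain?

5

After substitution the input is /vwsifhtɪx/.
The unsyllabifiable consonants are /v/, /w/, /f/, /h/, /x/; each receives one epenthetic vowel.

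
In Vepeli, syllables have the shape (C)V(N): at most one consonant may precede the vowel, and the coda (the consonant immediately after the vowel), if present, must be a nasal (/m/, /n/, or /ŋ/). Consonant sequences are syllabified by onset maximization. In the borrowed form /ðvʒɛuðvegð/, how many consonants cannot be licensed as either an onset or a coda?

Under (C)V(N), the unsyllabifiable consonants are /ð/, /v/, /ð/, /g/, /ð/ (only a nasal (/m/, /n/, or /ŋ/) is licensed in coda position; onsets are limited to one consonant).

5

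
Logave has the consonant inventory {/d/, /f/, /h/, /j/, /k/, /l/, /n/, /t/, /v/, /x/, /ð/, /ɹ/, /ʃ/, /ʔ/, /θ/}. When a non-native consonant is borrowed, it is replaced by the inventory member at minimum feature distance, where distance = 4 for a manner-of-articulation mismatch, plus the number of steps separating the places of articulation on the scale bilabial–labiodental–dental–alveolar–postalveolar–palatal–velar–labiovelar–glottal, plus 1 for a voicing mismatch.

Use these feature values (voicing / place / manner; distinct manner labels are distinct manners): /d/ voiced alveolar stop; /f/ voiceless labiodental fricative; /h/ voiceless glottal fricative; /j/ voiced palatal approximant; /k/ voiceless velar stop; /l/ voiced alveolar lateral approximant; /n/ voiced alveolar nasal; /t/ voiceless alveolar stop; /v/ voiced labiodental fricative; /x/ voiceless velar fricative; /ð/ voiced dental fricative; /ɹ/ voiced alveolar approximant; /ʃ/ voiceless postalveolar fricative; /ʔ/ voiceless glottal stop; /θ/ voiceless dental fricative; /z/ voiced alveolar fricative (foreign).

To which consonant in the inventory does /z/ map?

ð

/ð/ is closest: same manner (fricative), place distance 1 (alveolar→dental), same voicing; total 1. Next closest is /v/ at distance 2.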